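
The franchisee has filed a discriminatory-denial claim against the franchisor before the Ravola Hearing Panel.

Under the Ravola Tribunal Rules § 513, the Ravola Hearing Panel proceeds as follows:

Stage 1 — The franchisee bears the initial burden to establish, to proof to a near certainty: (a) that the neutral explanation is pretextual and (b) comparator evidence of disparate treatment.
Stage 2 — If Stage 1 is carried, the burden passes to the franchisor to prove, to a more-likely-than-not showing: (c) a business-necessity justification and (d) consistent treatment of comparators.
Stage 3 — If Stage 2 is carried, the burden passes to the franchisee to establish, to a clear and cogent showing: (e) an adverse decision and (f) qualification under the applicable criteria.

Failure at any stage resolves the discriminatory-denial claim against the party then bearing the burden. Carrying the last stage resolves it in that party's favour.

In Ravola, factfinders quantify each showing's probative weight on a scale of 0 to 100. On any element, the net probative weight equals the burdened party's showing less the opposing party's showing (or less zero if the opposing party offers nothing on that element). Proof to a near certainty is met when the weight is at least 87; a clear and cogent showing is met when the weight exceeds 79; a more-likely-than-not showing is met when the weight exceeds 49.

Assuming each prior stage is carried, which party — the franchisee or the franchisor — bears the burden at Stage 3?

franchisee

Stage 3's rule assigns the burden to the franchisee (to a clear and cogent showing).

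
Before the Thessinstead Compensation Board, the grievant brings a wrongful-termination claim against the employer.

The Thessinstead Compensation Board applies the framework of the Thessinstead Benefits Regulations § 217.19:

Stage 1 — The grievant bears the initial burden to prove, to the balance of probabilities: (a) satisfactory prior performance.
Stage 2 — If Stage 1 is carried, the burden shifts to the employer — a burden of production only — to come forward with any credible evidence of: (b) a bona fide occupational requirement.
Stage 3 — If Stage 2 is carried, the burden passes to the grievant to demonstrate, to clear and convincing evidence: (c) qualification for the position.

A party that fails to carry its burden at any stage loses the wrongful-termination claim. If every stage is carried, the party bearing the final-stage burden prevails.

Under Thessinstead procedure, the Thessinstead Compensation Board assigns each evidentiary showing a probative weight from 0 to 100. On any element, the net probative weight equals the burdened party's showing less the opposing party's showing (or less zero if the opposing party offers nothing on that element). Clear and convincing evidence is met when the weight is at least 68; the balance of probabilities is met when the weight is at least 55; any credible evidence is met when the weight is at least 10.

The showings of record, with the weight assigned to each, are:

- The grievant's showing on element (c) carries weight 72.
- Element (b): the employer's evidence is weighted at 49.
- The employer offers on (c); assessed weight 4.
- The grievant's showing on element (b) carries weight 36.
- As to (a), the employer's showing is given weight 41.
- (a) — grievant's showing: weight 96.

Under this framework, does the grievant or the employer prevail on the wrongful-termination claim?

grievant

Stage 1 (grievant, the balance of probabilities, weight is at least 55): (a) net 96−41=55 ≥ 55 — meets.
  Stage 1 carried; the burden shifts to the employer.
Stage 2 (employer, any credible evidence, weight is at least 10): (b) net 49−36=13 ≥ 10 — meets.
  Stage 2 carried; the burden shifts to the grievant.
Stage 3 (grievant, clear and convincing evidence, weight is at least 68): (c) net 72−4=68 ≥ 68 — meets.
  The grievant carries the last stage.
All stages carried — the grievant prevails.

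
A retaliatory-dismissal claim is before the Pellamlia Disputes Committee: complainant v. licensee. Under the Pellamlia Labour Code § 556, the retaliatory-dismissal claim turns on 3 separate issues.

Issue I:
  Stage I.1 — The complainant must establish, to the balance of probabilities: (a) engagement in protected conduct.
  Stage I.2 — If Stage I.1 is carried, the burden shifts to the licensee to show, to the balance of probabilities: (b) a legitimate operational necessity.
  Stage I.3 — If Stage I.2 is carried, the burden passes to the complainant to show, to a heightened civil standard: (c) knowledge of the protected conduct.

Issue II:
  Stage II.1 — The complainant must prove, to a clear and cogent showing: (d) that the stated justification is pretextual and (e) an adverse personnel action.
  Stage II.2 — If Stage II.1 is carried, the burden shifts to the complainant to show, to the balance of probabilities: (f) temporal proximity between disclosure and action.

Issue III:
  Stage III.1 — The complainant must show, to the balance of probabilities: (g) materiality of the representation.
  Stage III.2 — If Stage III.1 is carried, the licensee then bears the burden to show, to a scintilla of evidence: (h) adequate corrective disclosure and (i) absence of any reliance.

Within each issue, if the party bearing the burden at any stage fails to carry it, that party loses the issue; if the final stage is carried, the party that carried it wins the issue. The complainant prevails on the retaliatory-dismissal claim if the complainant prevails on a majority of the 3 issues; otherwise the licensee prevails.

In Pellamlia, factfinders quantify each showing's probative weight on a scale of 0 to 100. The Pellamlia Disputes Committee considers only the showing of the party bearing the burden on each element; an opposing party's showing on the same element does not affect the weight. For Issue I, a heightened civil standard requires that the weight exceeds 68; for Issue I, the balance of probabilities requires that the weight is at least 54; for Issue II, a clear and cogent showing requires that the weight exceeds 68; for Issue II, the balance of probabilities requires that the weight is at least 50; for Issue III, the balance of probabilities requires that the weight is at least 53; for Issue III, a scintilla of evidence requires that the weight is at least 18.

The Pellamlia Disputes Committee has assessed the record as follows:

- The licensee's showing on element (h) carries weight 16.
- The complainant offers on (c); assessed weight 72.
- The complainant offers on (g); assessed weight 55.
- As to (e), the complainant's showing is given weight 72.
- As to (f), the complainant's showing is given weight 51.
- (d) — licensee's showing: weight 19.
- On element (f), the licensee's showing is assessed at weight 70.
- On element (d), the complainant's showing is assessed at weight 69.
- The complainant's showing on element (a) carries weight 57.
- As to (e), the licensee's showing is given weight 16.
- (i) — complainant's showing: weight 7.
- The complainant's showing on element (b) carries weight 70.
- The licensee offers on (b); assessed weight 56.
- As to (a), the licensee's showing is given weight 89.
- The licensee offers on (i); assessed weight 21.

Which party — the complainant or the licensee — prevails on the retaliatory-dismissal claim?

— Issue I —
Stage I.1 (complainant, the balance of probabilities, weight is at least 54): (a) 57 (licensee's 89 disregarded) ≥ 54 — meets.
  Stage I.1 is satisfied; the onus moves to the licensee.
Stage I.2 (licensee, the balance of probabilities, weight is at least 54): (b) 56 (complainant's 70 disregarded) ≥ 54 — meets.
  The licensee carries Stage I.2; the complainant now bears the burden.
Stage I.3 (complainant, a heightened civil standard, weight exceeds 68): (c) 72 > 68 — meets.
  The complainant carries the last stage.
All stages carried — the complainant prevails on this issue.
— Issue II —
At Stage II.1 the complainant must meet a clear and cogent showing (weight exceeds 68): on (d) the weight is 69 (the licensee's 19 is given no effect), > 68, so (d) meets the standard; on (e) the weight is 72 (the licensee's 16 is given no effect), which does exceed 68, so (e) meets the standard.
  Stage II.1 carried; the burden remains with the complainant.
At Stage II.2 the complainant must meet the balance of probabilities (weight is at least 50): on (f) the weight is 51 (the licensee's 70 is given no effect), which does reach 50, so (f) meets the standard.
  Stage II.2 carried; the final stage is satisfied.
With every stage satisfied, the complainant prevails on this issue.
— Issue III —
Stage III.1 — burden on complainant; standard: the balance of probabilities (weight is at least 53).
    (g): 55 ≥ 53 [met]
  The complainant carries Stage III.1; the licensee now bears the burden.
Stage III.2 — burden on licensee; standard: a scintilla of evidence (weight is at least 18).
    (h): 16 < 18 [not met]
    (i): 21 (complainant's 7 disregarded) ≥ 18 [met]
  Not every element is met, so the licensee fails to carry Stage III.2.
The analysis ends at Stage III.2; the complainant prevails on this issue.
Per-issue: Issue I → complainant; Issue II → complainant; Issue III → complainant. The complainant must prevail on a majority of issues; overall, the complainant prevails.

complainant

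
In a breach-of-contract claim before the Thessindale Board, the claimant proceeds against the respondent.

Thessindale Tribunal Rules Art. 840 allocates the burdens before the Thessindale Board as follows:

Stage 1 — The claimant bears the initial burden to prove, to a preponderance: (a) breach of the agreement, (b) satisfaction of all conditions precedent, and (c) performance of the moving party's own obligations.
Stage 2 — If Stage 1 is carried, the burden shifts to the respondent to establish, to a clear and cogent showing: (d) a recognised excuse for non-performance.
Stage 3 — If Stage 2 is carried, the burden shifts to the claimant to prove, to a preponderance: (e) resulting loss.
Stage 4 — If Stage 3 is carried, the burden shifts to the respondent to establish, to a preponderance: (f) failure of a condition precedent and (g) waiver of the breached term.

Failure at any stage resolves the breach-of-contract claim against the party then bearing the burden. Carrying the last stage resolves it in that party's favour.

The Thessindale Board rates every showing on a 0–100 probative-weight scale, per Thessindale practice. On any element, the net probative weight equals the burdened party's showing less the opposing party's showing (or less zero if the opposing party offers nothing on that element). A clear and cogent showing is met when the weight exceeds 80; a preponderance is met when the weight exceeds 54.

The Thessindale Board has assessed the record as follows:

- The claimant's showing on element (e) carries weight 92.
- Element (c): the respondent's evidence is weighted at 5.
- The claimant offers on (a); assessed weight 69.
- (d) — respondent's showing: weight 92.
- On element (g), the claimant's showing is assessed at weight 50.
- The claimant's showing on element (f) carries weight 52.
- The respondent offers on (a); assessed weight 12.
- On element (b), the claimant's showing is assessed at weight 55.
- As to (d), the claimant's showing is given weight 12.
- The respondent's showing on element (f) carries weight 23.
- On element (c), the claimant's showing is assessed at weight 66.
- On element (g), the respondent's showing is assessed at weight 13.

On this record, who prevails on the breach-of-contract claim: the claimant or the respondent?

claimant

Stage 1 (claimant, a preponderance, weight exceeds 54): (a) net 69−12=57 > 54 — meets; (b) 55 > 54 — meets; (c) net 66−5=61 > 54 — meets.
  The claimant carries Stage 1; the respondent now bears the burden.
Stage 2 (respondent, a clear and cogent showing, weight exceeds 80): (d) net 92−12=80 ≤ 80 — fails.
  Stage 2 not carried; the respondent fails its burden.
The claimant prevails.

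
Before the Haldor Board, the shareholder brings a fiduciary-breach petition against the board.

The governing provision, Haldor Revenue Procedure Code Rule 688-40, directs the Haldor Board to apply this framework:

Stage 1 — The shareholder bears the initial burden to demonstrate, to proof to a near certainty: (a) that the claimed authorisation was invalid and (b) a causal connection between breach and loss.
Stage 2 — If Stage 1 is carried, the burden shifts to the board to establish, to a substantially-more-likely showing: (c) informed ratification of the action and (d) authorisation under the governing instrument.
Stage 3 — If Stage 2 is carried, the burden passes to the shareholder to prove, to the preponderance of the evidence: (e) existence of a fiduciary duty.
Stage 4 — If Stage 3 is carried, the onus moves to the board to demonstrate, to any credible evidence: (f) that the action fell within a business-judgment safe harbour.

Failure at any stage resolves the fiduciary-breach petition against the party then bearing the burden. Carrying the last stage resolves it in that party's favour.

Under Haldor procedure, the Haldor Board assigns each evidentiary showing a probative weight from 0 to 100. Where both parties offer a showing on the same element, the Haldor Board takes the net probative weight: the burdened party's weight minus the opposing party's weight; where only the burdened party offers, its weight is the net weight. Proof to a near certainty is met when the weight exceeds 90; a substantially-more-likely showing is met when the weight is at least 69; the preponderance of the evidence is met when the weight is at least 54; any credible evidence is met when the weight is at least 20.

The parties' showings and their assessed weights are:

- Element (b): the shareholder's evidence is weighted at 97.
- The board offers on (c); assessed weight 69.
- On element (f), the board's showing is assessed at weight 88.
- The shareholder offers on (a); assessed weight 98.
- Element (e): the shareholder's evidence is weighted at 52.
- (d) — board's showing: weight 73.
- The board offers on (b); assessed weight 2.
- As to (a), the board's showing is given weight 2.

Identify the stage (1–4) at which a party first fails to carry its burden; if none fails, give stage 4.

At Stage 1 the shareholder must meet proof to a near certainty (weight exceeds 90): on (a) the weight is 98 less the opposing 2 gives net 96, which does exceed 90, so (a) meets the standard; on (b) the weight is 97 less the opposing 2 gives net 95, > 90, so (b) meets the standard.
  The shareholder carries Stage 1; the board now bears the burden.
At Stage 2 the board must meet a substantially-more-likely showing (weight is at least 69): on (c) the weight is 69, which does reach 69, so (c) meets the standard; on (d) the weight is 73, which does reach 69, so (d) meets the standard.
  All elements met. The burden passes to the shareholder.
At Stage 3 the shareholder must meet the preponderance of the evidence (weight is at least 54): on (e) the weight is 52, which does not reach 54, so (e) does not meet the standard.
  Stage 3 not carried; the shareholder fails its burden.
The board prevails.

stage 3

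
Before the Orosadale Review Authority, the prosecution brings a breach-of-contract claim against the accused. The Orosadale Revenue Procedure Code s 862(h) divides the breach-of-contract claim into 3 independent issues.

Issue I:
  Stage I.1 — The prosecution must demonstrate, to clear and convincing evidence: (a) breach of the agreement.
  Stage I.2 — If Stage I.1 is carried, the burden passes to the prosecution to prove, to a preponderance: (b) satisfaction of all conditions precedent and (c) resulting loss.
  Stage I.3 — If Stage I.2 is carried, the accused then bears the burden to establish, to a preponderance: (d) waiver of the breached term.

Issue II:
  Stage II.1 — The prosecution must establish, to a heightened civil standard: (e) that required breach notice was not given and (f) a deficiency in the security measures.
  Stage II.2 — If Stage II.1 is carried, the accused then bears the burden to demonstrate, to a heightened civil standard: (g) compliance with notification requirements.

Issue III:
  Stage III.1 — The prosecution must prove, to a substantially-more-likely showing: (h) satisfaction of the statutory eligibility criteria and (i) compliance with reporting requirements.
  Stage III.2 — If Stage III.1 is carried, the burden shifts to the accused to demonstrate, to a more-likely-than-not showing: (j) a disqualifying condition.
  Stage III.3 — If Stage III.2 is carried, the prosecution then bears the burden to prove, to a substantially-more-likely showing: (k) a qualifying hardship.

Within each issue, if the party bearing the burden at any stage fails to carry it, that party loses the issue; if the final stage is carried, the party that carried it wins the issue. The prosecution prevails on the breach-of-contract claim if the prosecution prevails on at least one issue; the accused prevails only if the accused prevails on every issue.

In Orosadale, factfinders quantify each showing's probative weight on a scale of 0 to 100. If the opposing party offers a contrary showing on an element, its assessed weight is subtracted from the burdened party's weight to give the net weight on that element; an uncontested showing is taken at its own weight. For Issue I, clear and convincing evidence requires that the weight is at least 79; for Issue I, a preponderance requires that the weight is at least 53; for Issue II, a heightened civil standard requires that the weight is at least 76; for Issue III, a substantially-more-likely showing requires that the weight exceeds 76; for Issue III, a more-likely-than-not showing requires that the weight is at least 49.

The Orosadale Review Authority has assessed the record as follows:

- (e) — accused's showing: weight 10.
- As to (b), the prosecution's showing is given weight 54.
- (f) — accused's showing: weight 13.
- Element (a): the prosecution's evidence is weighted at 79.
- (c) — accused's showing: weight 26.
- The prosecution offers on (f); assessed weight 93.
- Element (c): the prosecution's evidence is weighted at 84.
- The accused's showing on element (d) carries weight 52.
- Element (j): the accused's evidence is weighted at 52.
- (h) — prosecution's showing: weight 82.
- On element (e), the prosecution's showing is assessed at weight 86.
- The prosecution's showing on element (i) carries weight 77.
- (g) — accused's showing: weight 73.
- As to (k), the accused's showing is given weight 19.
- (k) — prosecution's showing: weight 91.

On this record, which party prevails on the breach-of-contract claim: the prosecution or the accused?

prosecution

— Issue I —
Stage I.1 — burden on prosecution; standard: clear and convincing evidence (weight is at least 79).
    (a): 79 ≥ 79 [met]
  All elements met. The prosecution retains the burden for Stage I.2.
Stage I.2 — burden on prosecution; standard: a preponderance (weight is at least 53).
    (b): 54 ≥ 53 [met]
    (c): 84 − 26 = 58 ≥ 53 [met]
  All elements met. The burden passes to the accused.
Stage I.3 — burden on accused; standard: a preponderance (weight is at least 53).
    (d): 52 < 53 [not met]
  Not every element is met, so the accused fails to carry Stage I.3.
The analysis ends at Stage I.3; the prosecution prevails on this issue.
— Issue II —
Stage II.1 (prosecution, a heightened civil standard, weight is at least 76): (e) net 86−10=76 ≥ 76 — meets; (f) net 93−13=80 ≥ 76 — meets.
  The prosecution carries Stage II.1; the accused now bears the burden.
Stage II.2 (accused, a heightened civil standard, weight is at least 76): (g) 73 < 76 — fails.
  Not every element is met, so the accused fails to carry Stage II.2.
The analysis ends at Stage II.2; the prosecution prevails on this issue.
— Issue III —
Stage III.1 (prosecution, a substantially-more-likely showing, weight exceeds 76): (h) 82 > 76 — meets; (i) 77 > 76 — meets.
  The prosecution carries Stage III.1; the accused now bears the burden.
Stage III.2 (accused, a more-likely-than-not showing, weight is at least 49): (j) 52 ≥ 49 — meets.
  All elements met. The burden passes to the prosecution.
Stage III.3 (prosecution, a substantially-more-likely showing, weight exceeds 76): (k) net 91−19=72 ≤ 76 — fails.
  Stage III.3 not carried; the prosecution fails its burden.
The analysis ends at Stage III.3; the accused prevails on this issue.
Per-issue: Issue I → prosecution; Issue II → prosecution; Issue III → accused. The prosecution must prevail on at least one issue; overall, the prosecution prevails.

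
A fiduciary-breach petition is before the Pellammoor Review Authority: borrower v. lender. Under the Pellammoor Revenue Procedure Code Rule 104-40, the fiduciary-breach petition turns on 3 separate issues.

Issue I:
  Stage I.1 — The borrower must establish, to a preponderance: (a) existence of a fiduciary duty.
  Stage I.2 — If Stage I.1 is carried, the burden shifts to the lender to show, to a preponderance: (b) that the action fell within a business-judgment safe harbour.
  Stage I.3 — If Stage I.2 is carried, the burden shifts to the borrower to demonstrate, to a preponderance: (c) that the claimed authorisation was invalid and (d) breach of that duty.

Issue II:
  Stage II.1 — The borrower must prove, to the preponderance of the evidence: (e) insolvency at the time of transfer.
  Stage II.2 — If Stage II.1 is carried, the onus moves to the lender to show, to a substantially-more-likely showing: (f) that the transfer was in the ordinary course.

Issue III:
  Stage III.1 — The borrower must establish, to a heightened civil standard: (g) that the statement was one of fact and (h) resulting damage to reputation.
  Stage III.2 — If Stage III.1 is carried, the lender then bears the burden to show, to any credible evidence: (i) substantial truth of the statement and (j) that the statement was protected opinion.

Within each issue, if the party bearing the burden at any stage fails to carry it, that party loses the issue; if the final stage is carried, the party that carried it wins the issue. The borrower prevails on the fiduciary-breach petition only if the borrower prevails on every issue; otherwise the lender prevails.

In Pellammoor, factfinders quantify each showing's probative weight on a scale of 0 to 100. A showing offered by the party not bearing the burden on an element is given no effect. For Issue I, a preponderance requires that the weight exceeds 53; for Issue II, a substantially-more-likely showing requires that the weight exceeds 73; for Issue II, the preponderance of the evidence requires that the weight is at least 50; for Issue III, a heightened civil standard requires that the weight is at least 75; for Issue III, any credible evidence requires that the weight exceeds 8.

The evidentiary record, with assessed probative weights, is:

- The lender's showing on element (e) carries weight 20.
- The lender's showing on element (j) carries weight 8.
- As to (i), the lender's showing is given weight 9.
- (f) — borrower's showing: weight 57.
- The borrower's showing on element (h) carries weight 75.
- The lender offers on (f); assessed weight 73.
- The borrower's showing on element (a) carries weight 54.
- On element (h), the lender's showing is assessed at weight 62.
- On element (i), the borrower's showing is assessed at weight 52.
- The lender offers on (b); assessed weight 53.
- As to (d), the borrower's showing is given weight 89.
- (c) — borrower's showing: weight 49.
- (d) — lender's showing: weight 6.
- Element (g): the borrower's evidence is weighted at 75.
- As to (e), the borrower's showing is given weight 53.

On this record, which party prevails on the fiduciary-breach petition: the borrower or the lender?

— Issue I —
Stage I.1 — burden on borrower; standard: a preponderance (weight exceeds 53).
    (a): 54 > 53 [met]
  All elements met. The burden passes to the lender.
Stage I.2 — burden on lender; standard: a preponderance (weight exceeds 53).
    (b): 53 ≤ 53 [not met]
  The lender does not carry Stage I.2.
The analysis ends at Stage I.2; the borrower prevails on this issue.
— Issue II —
At Stage II.1 the borrower must meet the preponderance of the evidence (weight is at least 50): on (e) the weight is 53 (the lender's 20 is given no effect), which does reach 50, so (e) meets the standard.
  Stage II.1 is satisfied; the onus moves to the lender.
At Stage II.2 the lender must meet a substantially-more-likely showing (weight exceeds 73): on (f) the weight is 73 (the borrower's 57 is given no effect), ≤ 73, so (f) does not meet the standard.
  The lender does not carry Stage II.2.
The borrower prevails on this issue.
— Issue III —
At Stage III.1 the borrower must meet a heightened civil standard (weight is at least 75): on (g) the weight is 75, which does reach 75, so (g) meets the standard; on (h) the weight is 75 (the lender's 62 is given no effect), which does reach 75, so (h) meets the standard.
  Stage III.1 is satisfied; the onus moves to the lender.
At Stage III.2 the lender must meet any credible evidence (weight exceeds 8): on (i) the weight is 9 (the borrower's 52 is given no effect), which does exceed 8, so (i) meets the standard; on (j) the weight is 8, ≤ 8, so (j) does not meet the standard.
  The lender does not carry Stage III.2.
The analysis ends at Stage III.2; the borrower prevails on this issue.
Per-issue: Issue I → borrower; Issue II → borrower; Issue III → borrower. The borrower must prevail on every issue; overall, the borrower prevails.

borrower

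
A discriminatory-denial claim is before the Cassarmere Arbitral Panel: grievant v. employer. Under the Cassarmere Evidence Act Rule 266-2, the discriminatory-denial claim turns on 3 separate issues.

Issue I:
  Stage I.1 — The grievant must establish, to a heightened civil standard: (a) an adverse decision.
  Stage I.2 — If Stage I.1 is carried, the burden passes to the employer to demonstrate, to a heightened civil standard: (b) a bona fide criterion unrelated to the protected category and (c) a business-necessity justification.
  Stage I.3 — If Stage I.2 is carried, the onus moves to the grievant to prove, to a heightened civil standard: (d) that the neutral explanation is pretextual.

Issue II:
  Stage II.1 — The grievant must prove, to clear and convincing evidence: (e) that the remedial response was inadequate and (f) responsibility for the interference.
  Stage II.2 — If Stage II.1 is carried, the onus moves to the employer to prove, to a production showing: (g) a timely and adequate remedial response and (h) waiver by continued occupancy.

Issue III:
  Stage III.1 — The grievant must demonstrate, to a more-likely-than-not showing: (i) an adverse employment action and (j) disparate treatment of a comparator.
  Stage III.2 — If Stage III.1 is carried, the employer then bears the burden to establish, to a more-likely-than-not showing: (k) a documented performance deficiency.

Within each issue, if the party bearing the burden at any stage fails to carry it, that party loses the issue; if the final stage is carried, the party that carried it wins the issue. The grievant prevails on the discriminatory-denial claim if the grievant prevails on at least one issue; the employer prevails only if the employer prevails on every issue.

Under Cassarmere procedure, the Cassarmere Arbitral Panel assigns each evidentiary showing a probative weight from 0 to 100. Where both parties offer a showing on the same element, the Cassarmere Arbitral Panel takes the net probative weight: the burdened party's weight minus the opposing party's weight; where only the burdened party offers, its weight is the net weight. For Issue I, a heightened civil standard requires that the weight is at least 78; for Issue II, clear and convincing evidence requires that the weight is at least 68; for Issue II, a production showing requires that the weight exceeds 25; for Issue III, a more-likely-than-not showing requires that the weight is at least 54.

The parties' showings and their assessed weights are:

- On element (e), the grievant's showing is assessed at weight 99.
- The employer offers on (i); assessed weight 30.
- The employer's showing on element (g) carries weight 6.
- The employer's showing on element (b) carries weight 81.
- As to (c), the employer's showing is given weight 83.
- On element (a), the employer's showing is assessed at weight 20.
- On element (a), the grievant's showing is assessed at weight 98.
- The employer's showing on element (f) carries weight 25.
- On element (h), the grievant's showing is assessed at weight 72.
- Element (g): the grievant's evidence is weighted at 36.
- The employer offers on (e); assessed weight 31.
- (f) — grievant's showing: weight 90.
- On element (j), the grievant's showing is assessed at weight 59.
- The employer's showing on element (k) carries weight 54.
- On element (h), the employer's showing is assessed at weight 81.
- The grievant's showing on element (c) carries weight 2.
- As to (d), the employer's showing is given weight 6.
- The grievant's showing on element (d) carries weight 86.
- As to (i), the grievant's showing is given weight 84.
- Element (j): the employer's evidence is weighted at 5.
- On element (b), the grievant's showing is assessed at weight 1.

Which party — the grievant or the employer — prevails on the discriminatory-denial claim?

— Issue I —
Stage I.1 — burden on grievant; standard: a heightened civil standard (weight is at least 78).
    (a): 98 − 20 = 78 ≥ 78 [met]
  All elements met. The burden passes to the employer.
Stage I.2 — burden on employer; standard: a heightened civil standard (weight is at least 78).
    (b): 81 − 1 = 80 ≥ 78 [met]
    (c): 83 − 2 = 81 ≥ 78 [met]
  All elements met. The burden passes to the grievant.
Stage I.3 — burden on grievant; standard: a heightened civil standard (weight is at least 78).
    (d): 86 − 6 = 80 ≥ 78 [met]
  The grievant carries the last stage.
With every stage satisfied, the grievant prevails on this issue.
— Issue II —
Stage II.1 — burden on grievant; standard: clear and convincing evidence (weight is at least 68).
    (e): 99 − 31 = 68 ≥ 68 [met]
    (f): 90 − 25 = 65 < 68 [not met]
  The grievant does not carry Stage II.1.
The analysis ends at Stage II.1; the employer prevails on this issue.
— Issue III —
Stage III.1 — burden on grievant; standard: a more-likely-than-not showing (weight is at least 54).
    (i): 84 − 30 = 54 ≥ 54 [met]
    (j): 59 − 5 = 54 ≥ 54 [met]
  Stage III.1 is satisfied; the onus moves to the employer.
Stage III.2 — burden on employer; standard: a more-likely-than-not showing (weight is at least 54).
    (k): 54 ≥ 54 [met]
  Stage III.2 carried; the final stage is satisfied.
All stages carried — the employer prevails on this issue.
Per-issue: Issue I → grievant; Issue II → employer; Issue III → employer. The grievant must prevail on at least one issue; overall, the grievant prevails.

grievant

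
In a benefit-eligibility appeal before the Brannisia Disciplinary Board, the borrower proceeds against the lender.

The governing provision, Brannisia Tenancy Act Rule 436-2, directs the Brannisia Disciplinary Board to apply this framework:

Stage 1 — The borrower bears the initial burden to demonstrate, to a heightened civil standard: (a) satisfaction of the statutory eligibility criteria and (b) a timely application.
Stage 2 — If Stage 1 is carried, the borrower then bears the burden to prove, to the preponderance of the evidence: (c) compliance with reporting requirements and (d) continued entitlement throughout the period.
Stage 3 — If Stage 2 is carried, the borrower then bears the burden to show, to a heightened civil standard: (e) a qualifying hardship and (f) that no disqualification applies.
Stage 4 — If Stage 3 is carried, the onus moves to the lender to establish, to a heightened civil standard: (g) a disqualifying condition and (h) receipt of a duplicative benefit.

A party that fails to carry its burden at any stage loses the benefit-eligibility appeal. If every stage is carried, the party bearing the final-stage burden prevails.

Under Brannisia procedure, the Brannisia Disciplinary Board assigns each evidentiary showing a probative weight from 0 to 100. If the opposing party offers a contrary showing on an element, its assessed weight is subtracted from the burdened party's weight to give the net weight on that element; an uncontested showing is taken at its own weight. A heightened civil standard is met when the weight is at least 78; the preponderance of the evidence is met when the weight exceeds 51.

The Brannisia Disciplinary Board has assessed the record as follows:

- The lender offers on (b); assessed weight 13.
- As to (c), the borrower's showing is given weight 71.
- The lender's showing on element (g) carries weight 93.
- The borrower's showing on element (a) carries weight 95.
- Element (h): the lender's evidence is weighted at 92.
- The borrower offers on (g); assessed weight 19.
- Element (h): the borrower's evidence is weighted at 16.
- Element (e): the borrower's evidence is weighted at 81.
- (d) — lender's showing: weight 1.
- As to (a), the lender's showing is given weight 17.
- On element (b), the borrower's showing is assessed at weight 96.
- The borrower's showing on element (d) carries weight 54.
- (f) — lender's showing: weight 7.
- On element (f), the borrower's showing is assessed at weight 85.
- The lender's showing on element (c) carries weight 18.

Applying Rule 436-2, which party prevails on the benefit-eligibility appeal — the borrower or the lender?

At Stage 1 the borrower must meet a heightened civil standard (weight is at least 78): on (a) the weight is 95 less the opposing 17 gives net 78, which does reach 78, so (a) meets the standard; on (b) the weight is 96 less the opposing 13 gives net 83, ≥ 78, so (b) meets the standard.
  All elements met. The borrower retains the burden for Stage 2.
At Stage 2 the borrower must meet the preponderance of the evidence (weight exceeds 51): on (c) the weight is 71 less the opposing 18 gives net 53, > 51, so (c) meets the standard; on (d) the weight is 54 less the opposing 1 gives net 53, which does exceed 51, so (d) meets the standard.
  Stage 2 carried; the burden remains with the borrower.
At Stage 3 the borrower must meet a heightened civil standard (weight is at least 78): on (e) the weight is 81, ≥ 78, so (e) meets the standard; on (f) the weight is 85 less the opposing 7 gives net 78, which does reach 78, so (f) meets the standard.
  The borrower carries Stage 3; the lender now bears the burden.
At Stage 4 the lender must meet a heightened civil standard (weight is at least 78): on (g) the weight is 93 less the opposing 19 gives net 74, < 78, so (g) does not meet the standard; on (h) the weight is 92 less the opposing 16 gives net 76, which does not reach 78, so (h) does not meet the standard.
  Stage 4 not carried; the lender fails its burden.
The analysis ends at Stage 4; the borrower prevails.

borrower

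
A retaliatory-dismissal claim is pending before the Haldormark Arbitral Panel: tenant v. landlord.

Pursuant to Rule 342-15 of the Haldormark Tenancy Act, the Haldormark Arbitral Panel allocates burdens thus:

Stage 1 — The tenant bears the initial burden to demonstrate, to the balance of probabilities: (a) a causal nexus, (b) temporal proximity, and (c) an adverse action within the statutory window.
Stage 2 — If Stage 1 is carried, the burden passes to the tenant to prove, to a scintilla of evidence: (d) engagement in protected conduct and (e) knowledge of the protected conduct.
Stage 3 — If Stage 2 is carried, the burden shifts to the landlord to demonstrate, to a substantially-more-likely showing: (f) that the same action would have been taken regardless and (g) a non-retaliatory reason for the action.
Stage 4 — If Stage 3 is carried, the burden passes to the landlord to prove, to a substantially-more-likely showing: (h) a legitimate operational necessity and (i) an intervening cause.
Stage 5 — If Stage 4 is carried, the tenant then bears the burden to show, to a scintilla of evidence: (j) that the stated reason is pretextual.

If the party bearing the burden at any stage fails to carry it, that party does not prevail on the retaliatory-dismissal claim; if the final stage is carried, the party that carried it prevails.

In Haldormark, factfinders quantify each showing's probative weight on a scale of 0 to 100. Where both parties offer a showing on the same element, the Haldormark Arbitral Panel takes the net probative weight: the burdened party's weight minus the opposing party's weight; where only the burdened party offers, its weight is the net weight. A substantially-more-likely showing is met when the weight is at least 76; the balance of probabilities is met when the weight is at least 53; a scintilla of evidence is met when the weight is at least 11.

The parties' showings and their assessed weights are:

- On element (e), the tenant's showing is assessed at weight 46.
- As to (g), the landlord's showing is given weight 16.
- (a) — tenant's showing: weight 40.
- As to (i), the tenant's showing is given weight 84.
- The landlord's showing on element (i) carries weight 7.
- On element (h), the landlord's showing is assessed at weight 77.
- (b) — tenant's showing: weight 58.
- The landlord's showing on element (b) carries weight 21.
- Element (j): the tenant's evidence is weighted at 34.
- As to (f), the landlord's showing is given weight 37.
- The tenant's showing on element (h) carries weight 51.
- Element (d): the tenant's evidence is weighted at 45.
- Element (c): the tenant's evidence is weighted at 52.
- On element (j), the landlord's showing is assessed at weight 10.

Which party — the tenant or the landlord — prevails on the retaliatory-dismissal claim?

At Stage 1 the tenant must meet the balance of probabilities (weight is at least 53): on (a) the weight is 40, < 53, so (a) does not meet the standard; on (b) the weight is 58 less the opposing 21 gives net 37, < 53, so (b) does not meet the standard; on (c) the weight is 52, which does not reach 53, so (c) does not meet the standard.
  Not every element is met, so the tenant fails to carry Stage 1.
The analysis ends at Stage 1; the landlord prevails.

landlord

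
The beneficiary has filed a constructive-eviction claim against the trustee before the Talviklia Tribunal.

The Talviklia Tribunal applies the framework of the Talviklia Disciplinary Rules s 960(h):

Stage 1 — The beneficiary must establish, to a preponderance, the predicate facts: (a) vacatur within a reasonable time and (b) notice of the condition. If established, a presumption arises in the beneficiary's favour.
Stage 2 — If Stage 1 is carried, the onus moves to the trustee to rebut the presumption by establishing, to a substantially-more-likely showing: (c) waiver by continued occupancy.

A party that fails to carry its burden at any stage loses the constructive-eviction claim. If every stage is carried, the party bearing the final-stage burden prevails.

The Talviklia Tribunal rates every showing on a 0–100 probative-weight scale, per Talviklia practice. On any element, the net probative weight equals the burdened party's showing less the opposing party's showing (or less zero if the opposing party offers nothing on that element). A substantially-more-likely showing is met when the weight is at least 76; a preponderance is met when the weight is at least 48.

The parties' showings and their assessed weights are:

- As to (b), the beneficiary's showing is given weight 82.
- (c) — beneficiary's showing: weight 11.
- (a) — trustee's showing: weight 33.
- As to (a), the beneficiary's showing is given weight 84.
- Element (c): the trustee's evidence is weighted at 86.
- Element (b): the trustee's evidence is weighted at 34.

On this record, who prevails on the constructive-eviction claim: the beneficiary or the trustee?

At Stage 1 the beneficiary must meet a preponderance (weight is at least 48): on (a) the weight is 84 less the opposing 33 gives net 51, ≥ 48, so (a) meets the standard; on (b) the weight is 82 less the opposing 34 gives net 48, which does reach 48, so (b) meets the standard.
  The beneficiary carries Stage 1; the trustee now bears the burden.
At Stage 2 the trustee must meet a substantially-more-likely showing (weight is at least 76): on (c) the weight is 86 less the opposing 11 gives net 75, < 76, so (c) does not meet the standard.
  The trustee does not carry Stage 2.
The analysis ends at Stage 2; the beneficiary prevails.

beneficiary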